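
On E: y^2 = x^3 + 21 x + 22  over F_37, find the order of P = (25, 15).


Compute successive multiples of P until we hit O:
  1P = (25, 15)
  2P = (3, 36)
  3P = (8, 31)
  4P = (15, 30)
  5P = (27, 25)
  6P = (10, 23)
  7P = (11, 17)
  8P = (35, 34)
  ... (continuing to 17P)
  17P = O

ord(P) = 17


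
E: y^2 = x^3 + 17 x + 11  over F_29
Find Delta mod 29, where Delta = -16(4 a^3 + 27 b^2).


4 a^3 + 27 b^2 = 4*17^3 + 27*11^2 = 19652 + 3267 = 22919
Delta = -16 * (22919) = -366704
Delta mod 29 = 1

Delta = 1 (mod 29)


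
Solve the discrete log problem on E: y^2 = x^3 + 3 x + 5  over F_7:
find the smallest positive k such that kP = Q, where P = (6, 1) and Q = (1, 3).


Enumerate multiples of P until we hit Q = (1, 3):
  1P = (6, 1)
  2P = (4, 5)
  3P = (1, 3)
Match found at i = 3.

k = 3


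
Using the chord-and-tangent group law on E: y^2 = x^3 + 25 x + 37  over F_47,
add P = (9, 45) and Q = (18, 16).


P != Q, so use the chord formula.
s = (y2 - y1) / (x2 - x1) = (18) / (9) mod 47 = 2
x3 = s^2 - x1 - x2 mod 47 = 2^2 - 9 - 18 = 24
y3 = s (x1 - x3) - y1 mod 47 = 2 * (9 - 24) - 45 = 19

P + Q = (24, 19)


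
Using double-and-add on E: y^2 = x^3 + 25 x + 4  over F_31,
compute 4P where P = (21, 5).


k = 4 = 100_2 (binary, LSB first: 001)
Double-and-add from P = (21, 5):
  bit 0 = 0: acc unchanged = O
  bit 1 = 0: acc unchanged = O
  bit 2 = 1: acc = O + (10, 13) = (10, 13)

4P = (10, 13)


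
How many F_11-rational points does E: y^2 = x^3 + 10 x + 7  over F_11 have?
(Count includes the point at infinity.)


For each x in F_11, count y with y^2 = x^3 + 10 x + 7 mod 11:
  x = 3: RHS = 9, y in [3, 8]  -> 2 point(s)
  x = 4: RHS = 1, y in [1, 10]  -> 2 point(s)
  x = 8: RHS = 5, y in [4, 7]  -> 2 point(s)
  x = 9: RHS = 1, y in [1, 10]  -> 2 point(s)
Affine points: 8. Add the point at infinity: total = 9.

#E(F_11) = 9


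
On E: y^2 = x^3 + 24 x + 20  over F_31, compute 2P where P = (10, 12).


Doubling: s = (3 x1^2 + a) / (2 y1)
s = (3*10^2 + 24) / (2*12) mod 31 = 29
x3 = s^2 - 2 x1 mod 31 = 29^2 - 2*10 = 15
y3 = s (x1 - x3) - y1 mod 31 = 29 * (10 - 15) - 12 = 29

2P = (15, 29)


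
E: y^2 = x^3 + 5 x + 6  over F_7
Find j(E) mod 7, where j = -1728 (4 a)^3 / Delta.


Delta = -16(4 a^3 + 27 b^2) mod 7 = 3
-1728 * (4 a)^3 = -1728 * (4*5)^3 mod 7 = 6
j = 6 * 3^(-1) mod 7 = 2

j = 2 (mod 7)


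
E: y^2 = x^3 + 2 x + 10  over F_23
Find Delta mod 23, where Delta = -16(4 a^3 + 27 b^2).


4 a^3 + 27 b^2 = 4*2^3 + 27*10^2 = 32 + 2700 = 2732
Delta = -16 * (2732) = -43712
Delta mod 23 = 11

Delta = 11 (mod 23)


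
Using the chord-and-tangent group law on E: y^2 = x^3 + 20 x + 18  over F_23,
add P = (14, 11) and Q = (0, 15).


P != Q, so use the chord formula.
s = (y2 - y1) / (x2 - x1) = (4) / (9) mod 23 = 3
x3 = s^2 - x1 - x2 mod 23 = 3^2 - 14 - 0 = 18
y3 = s (x1 - x3) - y1 mod 23 = 3 * (14 - 18) - 11 = 0

P + Q = (18, 0)


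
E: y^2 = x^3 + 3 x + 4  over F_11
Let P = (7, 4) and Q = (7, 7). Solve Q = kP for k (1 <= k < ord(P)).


Enumerate multiples of P until we hit Q = (7, 7):
  1P = (7, 4)
  2P = (0, 9)
  3P = (9, 10)
  4P = (4, 5)
  5P = (5, 10)
  6P = (8, 10)
  7P = (10, 0)
  8P = (8, 1)
  9P = (5, 1)
  10P = (4, 6)
  11P = (9, 1)
  12P = (0, 2)
  13P = (7, 7)
Match found at i = 13.

k = 13


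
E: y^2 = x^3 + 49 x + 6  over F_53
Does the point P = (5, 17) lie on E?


Check whether y^2 = x^3 + 49 x + 6 (mod 53) for (x, y) = (5, 17).
LHS: y^2 = 17^2 mod 53 = 24
RHS: x^3 + 49 x + 6 = 5^3 + 49*5 + 6 mod 53 = 5
LHS != RHS

No, not on the curve


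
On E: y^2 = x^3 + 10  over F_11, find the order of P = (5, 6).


Compute successive multiples of P until we hit O:
  1P = (5, 6)
  2P = (5, 5)
  3P = O

ord(P) = 3


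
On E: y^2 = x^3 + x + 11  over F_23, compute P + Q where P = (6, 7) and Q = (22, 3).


P != Q, so use the chord formula.
s = (y2 - y1) / (x2 - x1) = (19) / (16) mod 23 = 17
x3 = s^2 - x1 - x2 mod 23 = 17^2 - 6 - 22 = 8
y3 = s (x1 - x3) - y1 mod 23 = 17 * (6 - 8) - 7 = 5

P + Q = (8, 5)


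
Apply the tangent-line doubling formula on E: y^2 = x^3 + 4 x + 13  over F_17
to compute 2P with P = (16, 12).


Doubling: s = (3 x1^2 + a) / (2 y1)
s = (3*16^2 + 4) / (2*12) mod 17 = 1
x3 = s^2 - 2 x1 mod 17 = 1^2 - 2*16 = 3
y3 = s (x1 - x3) - y1 mod 17 = 1 * (16 - 3) - 12 = 1

2P = (3, 1)


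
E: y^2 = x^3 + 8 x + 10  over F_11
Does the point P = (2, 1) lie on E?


Check whether y^2 = x^3 + 8 x + 10 (mod 11) for (x, y) = (2, 1).
LHS: y^2 = 1^2 mod 11 = 1
RHS: x^3 + 8 x + 10 = 2^3 + 8*2 + 10 mod 11 = 1
LHS = RHS

Yes, on the curve


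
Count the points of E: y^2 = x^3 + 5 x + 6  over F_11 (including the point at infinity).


For each x in F_11, count y with y^2 = x^3 + 5 x + 6 mod 11:
  x = 1: RHS = 1, y in [1, 10]  -> 2 point(s)
  x = 3: RHS = 4, y in [2, 9]  -> 2 point(s)
  x = 10: RHS = 0, y in [0]  -> 1 point(s)
Affine points: 5. Add the point at infinity: total = 6.

#E(F_11) = 6


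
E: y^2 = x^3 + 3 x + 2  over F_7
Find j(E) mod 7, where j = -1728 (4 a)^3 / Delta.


Delta = -16(4 a^3 + 27 b^2) mod 7 = 2
-1728 * (4 a)^3 = -1728 * (4*3)^3 mod 7 = 6
j = 6 * 2^(-1) mod 7 = 3

j = 3 (mod 7)


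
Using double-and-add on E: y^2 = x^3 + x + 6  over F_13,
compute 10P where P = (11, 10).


k = 10 = 1010_2 (binary, LSB first: 0101)
Double-and-add from P = (11, 10):
  bit 0 = 0: acc unchanged = O
  bit 1 = 1: acc = O + (4, 3) = (4, 3)
  bit 2 = 0: acc unchanged = (4, 3)
  bit 3 = 1: acc = (4, 3) + (9, 4) = (12, 11)

10P = (12, 11)


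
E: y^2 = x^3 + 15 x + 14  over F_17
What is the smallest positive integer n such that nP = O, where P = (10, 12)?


Compute successive multiples of P until we hit O:
  1P = (10, 12)
  2P = (16, 7)
  3P = (12, 1)
  4P = (4, 6)
  5P = (4, 11)
  6P = (12, 16)
  7P = (16, 10)
  8P = (10, 5)
  ... (continuing to 9P)
  9P = O

ord(P) = 9


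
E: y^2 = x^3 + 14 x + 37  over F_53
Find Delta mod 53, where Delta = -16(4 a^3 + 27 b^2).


4 a^3 + 27 b^2 = 4*14^3 + 27*37^2 = 10976 + 36963 = 47939
Delta = -16 * (47939) = -767024
Delta mod 53 = 45

Delta = 45 (mod 53)


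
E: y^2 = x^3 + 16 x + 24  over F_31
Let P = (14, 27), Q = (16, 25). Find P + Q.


P != Q, so use the chord formula.
s = (y2 - y1) / (x2 - x1) = (29) / (2) mod 31 = 30
x3 = s^2 - x1 - x2 mod 31 = 30^2 - 14 - 16 = 2
y3 = s (x1 - x3) - y1 mod 31 = 30 * (14 - 2) - 27 = 23

P + Q = (2, 23)


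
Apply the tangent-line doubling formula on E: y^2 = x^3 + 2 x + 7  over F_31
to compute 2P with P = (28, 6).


Doubling: s = (3 x1^2 + a) / (2 y1)
s = (3*28^2 + 2) / (2*6) mod 31 = 5
x3 = s^2 - 2 x1 mod 31 = 5^2 - 2*28 = 0
y3 = s (x1 - x3) - y1 mod 31 = 5 * (28 - 0) - 6 = 10

2P = (0, 10)


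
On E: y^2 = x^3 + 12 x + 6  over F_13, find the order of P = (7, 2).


Compute successive multiples of P until we hit O:
  1P = (7, 2)
  2P = (2, 5)
  3P = (8, 9)
  4P = (8, 4)
  5P = (2, 8)
  6P = (7, 11)
  7P = O

ord(P) = 7


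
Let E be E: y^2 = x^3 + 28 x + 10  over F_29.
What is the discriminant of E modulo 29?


4 a^3 + 27 b^2 = 4*28^3 + 27*10^2 = 87808 + 2700 = 90508
Delta = -16 * (90508) = -1448128
Delta mod 29 = 16

Delta = 16 (mod 29)


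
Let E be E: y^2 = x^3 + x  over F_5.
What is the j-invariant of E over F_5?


Delta = -16(4 a^3 + 27 b^2) mod 5 = 1
-1728 * (4 a)^3 = -1728 * (4*1)^3 mod 5 = 3
j = 3 * 1^(-1) mod 5 = 3

j = 3 (mod 5)


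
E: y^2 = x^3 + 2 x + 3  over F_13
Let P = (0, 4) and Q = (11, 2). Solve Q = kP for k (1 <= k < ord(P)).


Enumerate multiples of P until we hit Q = (11, 2):
  1P = (0, 4)
  2P = (9, 10)
  3P = (3, 7)
  4P = (11, 11)
  5P = (11, 2)
Match found at i = 5.

k = 5


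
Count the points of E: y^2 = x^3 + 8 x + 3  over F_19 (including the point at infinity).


For each x in F_19, count y with y^2 = x^3 + 8 x + 3 mod 19:
  x = 3: RHS = 16, y in [4, 15]  -> 2 point(s)
  x = 4: RHS = 4, y in [2, 17]  -> 2 point(s)
  x = 5: RHS = 16, y in [4, 15]  -> 2 point(s)
  x = 6: RHS = 1, y in [1, 18]  -> 2 point(s)
  x = 8: RHS = 9, y in [3, 16]  -> 2 point(s)
  x = 9: RHS = 6, y in [5, 14]  -> 2 point(s)
  x = 10: RHS = 0, y in [0]  -> 1 point(s)
  x = 11: RHS = 16, y in [4, 15]  -> 2 point(s)
  x = 13: RHS = 5, y in [9, 10]  -> 2 point(s)
  x = 14: RHS = 9, y in [3, 16]  -> 2 point(s)
  x = 16: RHS = 9, y in [3, 16]  -> 2 point(s)
  x = 17: RHS = 17, y in [6, 13]  -> 2 point(s)
Affine points: 23. Add the point at infinity: total = 24.

#E(F_19) = 24


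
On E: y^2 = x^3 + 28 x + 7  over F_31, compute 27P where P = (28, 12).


k = 27 = 11011_2 (binary, LSB first: 11011)
Double-and-add from P = (28, 12):
  bit 0 = 1: acc = O + (28, 12) = (28, 12)
  bit 1 = 1: acc = (28, 12) + (7, 9) = (15, 12)
  bit 2 = 0: acc unchanged = (15, 12)
  bit 3 = 1: acc = (15, 12) + (3, 5) = (17, 23)
  bit 4 = 1: acc = (17, 23) + (1, 6) = (22, 24)

27P = (22, 24)


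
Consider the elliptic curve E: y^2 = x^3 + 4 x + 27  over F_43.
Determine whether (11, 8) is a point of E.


Check whether y^2 = x^3 + 4 x + 27 (mod 43) for (x, y) = (11, 8).
LHS: y^2 = 8^2 mod 43 = 21
RHS: x^3 + 4 x + 27 = 11^3 + 4*11 + 27 mod 43 = 26
LHS != RHS

No, not on the curve


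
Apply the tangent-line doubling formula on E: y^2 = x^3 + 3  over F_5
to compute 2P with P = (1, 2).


Doubling: s = (3 x1^2 + a) / (2 y1)
s = (3*1^2 + 0) / (2*2) mod 5 = 2
x3 = s^2 - 2 x1 mod 5 = 2^2 - 2*1 = 2
y3 = s (x1 - x3) - y1 mod 5 = 2 * (1 - 2) - 2 = 1

2P = (2, 1)


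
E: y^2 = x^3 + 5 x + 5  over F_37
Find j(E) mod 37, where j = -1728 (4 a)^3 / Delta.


Delta = -16(4 a^3 + 27 b^2) mod 37 = 33
-1728 * (4 a)^3 = -1728 * (4*5)^3 mod 37 = 14
j = 14 * 33^(-1) mod 37 = 15

j = 15 (mod 37)


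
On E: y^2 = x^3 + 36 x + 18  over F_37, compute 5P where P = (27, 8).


k = 5 = 101_2 (binary, LSB first: 101)
Double-and-add from P = (27, 8):
  bit 0 = 1: acc = O + (27, 8) = (27, 8)
  bit 1 = 0: acc unchanged = (27, 8)
  bit 2 = 1: acc = (27, 8) + (28, 1) = (31, 20)

5P = (31, 20)


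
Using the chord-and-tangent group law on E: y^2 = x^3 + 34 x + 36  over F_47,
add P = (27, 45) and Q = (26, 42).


P != Q, so use the chord formula.
s = (y2 - y1) / (x2 - x1) = (44) / (46) mod 47 = 3
x3 = s^2 - x1 - x2 mod 47 = 3^2 - 27 - 26 = 3
y3 = s (x1 - x3) - y1 mod 47 = 3 * (27 - 3) - 45 = 27

P + Q = (3, 27)


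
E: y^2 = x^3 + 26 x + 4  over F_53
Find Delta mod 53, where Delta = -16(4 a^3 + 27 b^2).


4 a^3 + 27 b^2 = 4*26^3 + 27*4^2 = 70304 + 432 = 70736
Delta = -16 * (70736) = -1131776
Delta mod 53 = 39

Delta = 39 (mod 53)


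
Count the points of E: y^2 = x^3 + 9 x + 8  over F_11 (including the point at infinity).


For each x in F_11, count y with y^2 = x^3 + 9 x + 8 mod 11:
  x = 2: RHS = 1, y in [1, 10]  -> 2 point(s)
  x = 4: RHS = 9, y in [3, 8]  -> 2 point(s)
  x = 6: RHS = 3, y in [5, 6]  -> 2 point(s)
  x = 8: RHS = 9, y in [3, 8]  -> 2 point(s)
  x = 9: RHS = 4, y in [2, 9]  -> 2 point(s)
  x = 10: RHS = 9, y in [3, 8]  -> 2 point(s)
Affine points: 12. Add the point at infinity: total = 13.

#E(F_11) = 13


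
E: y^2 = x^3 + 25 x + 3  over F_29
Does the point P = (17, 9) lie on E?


Check whether y^2 = x^3 + 25 x + 3 (mod 29) for (x, y) = (17, 9).
LHS: y^2 = 9^2 mod 29 = 23
RHS: x^3 + 25 x + 3 = 17^3 + 25*17 + 3 mod 29 = 5
LHS != RHS

No, not on the curve


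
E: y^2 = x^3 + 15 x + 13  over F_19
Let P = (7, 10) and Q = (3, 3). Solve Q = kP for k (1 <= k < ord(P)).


Enumerate multiples of P until we hit Q = (3, 3):
  1P = (7, 10)
  2P = (10, 17)
  3P = (18, 15)
  4P = (3, 16)
  5P = (16, 13)
  6P = (13, 7)
  7P = (4, 17)
  8P = (5, 17)
  9P = (5, 2)
  10P = (4, 2)
  11P = (13, 12)
  12P = (16, 6)
  13P = (3, 3)
Match found at i = 13.

k = 13


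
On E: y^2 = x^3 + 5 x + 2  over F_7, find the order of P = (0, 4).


Compute successive multiples of P until we hit O:
  1P = (0, 4)
  2P = (4, 4)
  3P = (3, 3)
  4P = (1, 1)
  5P = (1, 6)
  6P = (3, 4)
  7P = (4, 3)
  8P = (0, 3)
  ... (continuing to 9P)
  9P = O

ord(P) = 9


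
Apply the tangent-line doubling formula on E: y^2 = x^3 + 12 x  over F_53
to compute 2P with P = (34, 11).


Doubling: s = (3 x1^2 + a) / (2 y1)
s = (3*34^2 + 12) / (2*11) mod 53 = 4
x3 = s^2 - 2 x1 mod 53 = 4^2 - 2*34 = 1
y3 = s (x1 - x3) - y1 mod 53 = 4 * (34 - 1) - 11 = 15

2P = (1, 15)


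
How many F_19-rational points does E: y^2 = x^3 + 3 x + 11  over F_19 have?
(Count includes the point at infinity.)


For each x in F_19, count y with y^2 = x^3 + 3 x + 11 mod 19:
  x = 0: RHS = 11, y in [7, 12]  -> 2 point(s)
  x = 2: RHS = 6, y in [5, 14]  -> 2 point(s)
  x = 3: RHS = 9, y in [3, 16]  -> 2 point(s)
  x = 4: RHS = 11, y in [7, 12]  -> 2 point(s)
  x = 6: RHS = 17, y in [6, 13]  -> 2 point(s)
  x = 9: RHS = 7, y in [8, 11]  -> 2 point(s)
  x = 11: RHS = 7, y in [8, 11]  -> 2 point(s)
  x = 13: RHS = 5, y in [9, 10]  -> 2 point(s)
  x = 14: RHS = 4, y in [2, 17]  -> 2 point(s)
  x = 15: RHS = 11, y in [7, 12]  -> 2 point(s)
  x = 17: RHS = 16, y in [4, 15]  -> 2 point(s)
  x = 18: RHS = 7, y in [8, 11]  -> 2 point(s)
Affine points: 24. Add the point at infinity: total = 25.

#E(F_19) = 25


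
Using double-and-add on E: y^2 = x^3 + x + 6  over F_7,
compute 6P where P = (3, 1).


k = 6 = 110_2 (binary, LSB first: 011)
Double-and-add from P = (3, 1):
  bit 0 = 0: acc unchanged = O
  bit 1 = 1: acc = O + (1, 6) = (1, 6)
  bit 2 = 1: acc = (1, 6) + (2, 3) = (6, 2)

6P = (6, 2)


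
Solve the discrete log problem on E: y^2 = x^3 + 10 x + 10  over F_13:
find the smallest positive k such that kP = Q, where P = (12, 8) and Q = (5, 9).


Enumerate multiples of P until we hit Q = (5, 9):
  1P = (12, 8)
  2P = (2, 5)
  3P = (0, 6)
  4P = (5, 4)
  5P = (8, 11)
  6P = (9, 6)
  7P = (4, 6)
  8P = (6, 0)
  9P = (4, 7)
  10P = (9, 7)
  11P = (8, 2)
  12P = (5, 9)
Match found at i = 12.

k = 12


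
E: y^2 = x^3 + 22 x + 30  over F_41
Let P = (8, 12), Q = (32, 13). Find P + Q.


P != Q, so use the chord formula.
s = (y2 - y1) / (x2 - x1) = (1) / (24) mod 41 = 12
x3 = s^2 - x1 - x2 mod 41 = 12^2 - 8 - 32 = 22
y3 = s (x1 - x3) - y1 mod 41 = 12 * (8 - 22) - 12 = 25

P + Q = (22, 25)


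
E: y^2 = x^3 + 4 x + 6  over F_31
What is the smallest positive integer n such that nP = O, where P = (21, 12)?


Compute successive multiples of P until we hit O:
  1P = (21, 12)
  2P = (22, 27)
  3P = (27, 22)
  4P = (3, 18)
  5P = (14, 27)
  6P = (24, 21)
  7P = (26, 4)
  8P = (25, 13)
  ... (continuing to 28P)
  28P = O

ord(P) = 28


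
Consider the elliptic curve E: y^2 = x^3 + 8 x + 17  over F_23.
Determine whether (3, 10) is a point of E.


Check whether y^2 = x^3 + 8 x + 17 (mod 23) for (x, y) = (3, 10).
LHS: y^2 = 10^2 mod 23 = 8
RHS: x^3 + 8 x + 17 = 3^3 + 8*3 + 17 mod 23 = 22
LHS != RHS

No, not on the curve


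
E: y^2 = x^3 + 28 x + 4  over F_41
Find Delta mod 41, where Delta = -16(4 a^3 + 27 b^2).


4 a^3 + 27 b^2 = 4*28^3 + 27*4^2 = 87808 + 432 = 88240
Delta = -16 * (88240) = -1411840
Delta mod 41 = 36

Delta = 36 (mod 41)


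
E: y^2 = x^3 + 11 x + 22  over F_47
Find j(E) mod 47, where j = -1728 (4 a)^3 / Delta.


Delta = -16(4 a^3 + 27 b^2) mod 47 = 42
-1728 * (4 a)^3 = -1728 * (4*11)^3 mod 47 = 32
j = 32 * 42^(-1) mod 47 = 3

j = 3 (mod 47)


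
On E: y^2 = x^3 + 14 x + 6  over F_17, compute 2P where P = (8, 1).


Doubling: s = (3 x1^2 + a) / (2 y1)
s = (3*8^2 + 14) / (2*1) mod 17 = 1
x3 = s^2 - 2 x1 mod 17 = 1^2 - 2*8 = 2
y3 = s (x1 - x3) - y1 mod 17 = 1 * (8 - 2) - 1 = 5

2P = (2, 5)


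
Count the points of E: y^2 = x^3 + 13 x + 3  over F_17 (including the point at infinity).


For each x in F_17, count y with y^2 = x^3 + 13 x + 3 mod 17:
  x = 1: RHS = 0, y in [0]  -> 1 point(s)
  x = 3: RHS = 1, y in [1, 16]  -> 2 point(s)
  x = 4: RHS = 0, y in [0]  -> 1 point(s)
  x = 6: RHS = 8, y in [5, 12]  -> 2 point(s)
  x = 9: RHS = 16, y in [4, 13]  -> 2 point(s)
  x = 11: RHS = 15, y in [7, 10]  -> 2 point(s)
  x = 12: RHS = 0, y in [0]  -> 1 point(s)
Affine points: 11. Add the point at infinity: total = 12.

#E(F_17) = 12


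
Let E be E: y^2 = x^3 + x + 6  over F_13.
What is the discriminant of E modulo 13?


4 a^3 + 27 b^2 = 4*1^3 + 27*6^2 = 4 + 972 = 976
Delta = -16 * (976) = -15616
Delta mod 13 = 10

Delta = 10 (mod 13)


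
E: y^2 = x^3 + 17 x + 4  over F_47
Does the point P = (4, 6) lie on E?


Check whether y^2 = x^3 + 17 x + 4 (mod 47) for (x, y) = (4, 6).
LHS: y^2 = 6^2 mod 47 = 36
RHS: x^3 + 17 x + 4 = 4^3 + 17*4 + 4 mod 47 = 42
LHS != RHS

No, not on the curve


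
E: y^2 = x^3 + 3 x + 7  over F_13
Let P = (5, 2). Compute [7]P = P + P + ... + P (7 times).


k = 7 = 111_2 (binary, LSB first: 111)
Double-and-add from P = (5, 2):
  bit 0 = 1: acc = O + (5, 2) = (5, 2)
  bit 1 = 1: acc = (5, 2) + (3, 11) = (9, 3)
  bit 2 = 1: acc = (9, 3) + (8, 7) = (12, 9)

7P = (12, 9)


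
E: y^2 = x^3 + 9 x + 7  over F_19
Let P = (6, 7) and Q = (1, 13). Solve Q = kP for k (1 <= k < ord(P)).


Enumerate multiples of P until we hit Q = (1, 13):
  1P = (6, 7)
  2P = (18, 4)
  3P = (1, 6)
  4P = (9, 0)
  5P = (1, 13)
Match found at i = 5.

k = 5


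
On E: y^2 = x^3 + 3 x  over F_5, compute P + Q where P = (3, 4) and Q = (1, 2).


P != Q, so use the chord formula.
s = (y2 - y1) / (x2 - x1) = (3) / (3) mod 5 = 1
x3 = s^2 - x1 - x2 mod 5 = 1^2 - 3 - 1 = 2
y3 = s (x1 - x3) - y1 mod 5 = 1 * (3 - 2) - 4 = 2

P + Q = (2, 2)


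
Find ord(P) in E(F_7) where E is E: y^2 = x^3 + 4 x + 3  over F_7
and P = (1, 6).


Compute successive multiples of P until we hit O:
  1P = (1, 6)
  2P = (5, 1)
  3P = (3, 0)
  4P = (5, 6)
  5P = (1, 1)
  6P = O

ord(P) = 6


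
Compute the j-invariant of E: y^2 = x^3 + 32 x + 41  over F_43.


Delta = -16(4 a^3 + 27 b^2) mod 43 = 36
-1728 * (4 a)^3 = -1728 * (4*32)^3 mod 43 = 8
j = 8 * 36^(-1) mod 43 = 5

j = 5 (mod 43)


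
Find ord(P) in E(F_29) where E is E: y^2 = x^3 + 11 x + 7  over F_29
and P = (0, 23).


Compute successive multiples of P until we hit O:
  1P = (0, 23)
  2P = (24, 28)
  3P = (6, 12)
  4P = (3, 26)
  5P = (27, 8)
  6P = (22, 15)
  7P = (16, 25)
  8P = (18, 11)
  ... (continuing to 39P)
  39P = O

ord(P) = 39


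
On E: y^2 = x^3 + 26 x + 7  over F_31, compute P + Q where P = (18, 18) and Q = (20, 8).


P != Q, so use the chord formula.
s = (y2 - y1) / (x2 - x1) = (21) / (2) mod 31 = 26
x3 = s^2 - x1 - x2 mod 31 = 26^2 - 18 - 20 = 18
y3 = s (x1 - x3) - y1 mod 31 = 26 * (18 - 18) - 18 = 13

P + Q = (18, 13)


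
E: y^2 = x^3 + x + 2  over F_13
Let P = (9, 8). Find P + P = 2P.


Doubling: s = (3 x1^2 + a) / (2 y1)
s = (3*9^2 + 1) / (2*8) mod 13 = 12
x3 = s^2 - 2 x1 mod 13 = 12^2 - 2*9 = 9
y3 = s (x1 - x3) - y1 mod 13 = 12 * (9 - 9) - 8 = 5

2P = (9, 5)


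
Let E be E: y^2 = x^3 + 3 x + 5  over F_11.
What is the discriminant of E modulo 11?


4 a^3 + 27 b^2 = 4*3^3 + 27*5^2 = 108 + 675 = 783
Delta = -16 * (783) = -12528
Delta mod 11 = 1

Delta = 1 (mod 11)


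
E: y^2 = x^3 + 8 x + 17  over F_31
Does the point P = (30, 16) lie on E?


Check whether y^2 = x^3 + 8 x + 17 (mod 31) for (x, y) = (30, 16).
LHS: y^2 = 16^2 mod 31 = 8
RHS: x^3 + 8 x + 17 = 30^3 + 8*30 + 17 mod 31 = 8
LHS = RHS

Yes, on the curve


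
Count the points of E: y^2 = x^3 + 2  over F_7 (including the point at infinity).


For each x in F_7, count y with y^2 = x^3 + 0 x + 2 mod 7:
  x = 0: RHS = 2, y in [3, 4]  -> 2 point(s)
  x = 3: RHS = 1, y in [1, 6]  -> 2 point(s)
  x = 5: RHS = 1, y in [1, 6]  -> 2 point(s)
  x = 6: RHS = 1, y in [1, 6]  -> 2 point(s)
Affine points: 8. Add the point at infinity: total = 9.

#E(F_7) = 9


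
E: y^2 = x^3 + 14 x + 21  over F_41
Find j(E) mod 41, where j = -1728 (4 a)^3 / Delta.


Delta = -16(4 a^3 + 27 b^2) mod 41 = 2
-1728 * (4 a)^3 = -1728 * (4*14)^3 mod 41 = 4
j = 4 * 2^(-1) mod 41 = 2

j = 2 (mod 41)


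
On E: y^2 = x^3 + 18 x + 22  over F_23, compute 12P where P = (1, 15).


k = 12 = 1100_2 (binary, LSB first: 0011)
Double-and-add from P = (1, 15):
  bit 0 = 0: acc unchanged = O
  bit 1 = 0: acc unchanged = O
  bit 2 = 1: acc = O + (21, 22) = (21, 22)
  bit 3 = 1: acc = (21, 22) + (22, 16) = (16, 17)

12P = (16, 17)


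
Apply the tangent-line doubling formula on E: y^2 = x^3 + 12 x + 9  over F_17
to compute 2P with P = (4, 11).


Doubling: s = (3 x1^2 + a) / (2 y1)
s = (3*4^2 + 12) / (2*11) mod 17 = 12
x3 = s^2 - 2 x1 mod 17 = 12^2 - 2*4 = 0
y3 = s (x1 - x3) - y1 mod 17 = 12 * (4 - 0) - 11 = 3

2P = (0, 3)


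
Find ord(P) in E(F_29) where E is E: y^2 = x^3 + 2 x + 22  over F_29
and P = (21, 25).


Compute successive multiples of P until we hit O:
  1P = (21, 25)
  2P = (15, 18)
  3P = (0, 14)
  4P = (4, 6)
  5P = (20, 0)
  6P = (4, 23)
  7P = (0, 15)
  8P = (15, 11)
  ... (continuing to 10P)
  10P = O

ord(P) = 10


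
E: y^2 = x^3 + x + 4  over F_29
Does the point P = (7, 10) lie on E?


Check whether y^2 = x^3 + 1 x + 4 (mod 29) for (x, y) = (7, 10).
LHS: y^2 = 10^2 mod 29 = 13
RHS: x^3 + 1 x + 4 = 7^3 + 1*7 + 4 mod 29 = 6
LHS != RHS

No, not on the curve


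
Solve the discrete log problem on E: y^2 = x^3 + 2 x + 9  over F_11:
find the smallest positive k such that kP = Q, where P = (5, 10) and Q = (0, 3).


Enumerate multiples of P until we hit Q = (0, 3):
  1P = (5, 10)
  2P = (1, 1)
  3P = (8, 8)
  4P = (7, 6)
  5P = (3, 8)
  6P = (4, 2)
  7P = (0, 8)
  8P = (0, 3)
Match found at i = 8.

k = 8


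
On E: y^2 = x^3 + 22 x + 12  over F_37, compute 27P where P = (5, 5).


k = 27 = 11011_2 (binary, LSB first: 11011)
Double-and-add from P = (5, 5):
  bit 0 = 1: acc = O + (5, 5) = (5, 5)
  bit 1 = 1: acc = (5, 5) + (26, 17) = (32, 6)
  bit 2 = 0: acc unchanged = (32, 6)
  bit 3 = 1: acc = (32, 6) + (29, 8) = (34, 20)
  bit 4 = 1: acc = (34, 20) + (7, 18) = (36, 10)

27P = (36, 10)


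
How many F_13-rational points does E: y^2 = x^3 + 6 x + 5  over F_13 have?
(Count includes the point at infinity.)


For each x in F_13, count y with y^2 = x^3 + 6 x + 5 mod 13:
  x = 1: RHS = 12, y in [5, 8]  -> 2 point(s)
  x = 2: RHS = 12, y in [5, 8]  -> 2 point(s)
  x = 5: RHS = 4, y in [2, 11]  -> 2 point(s)
  x = 6: RHS = 10, y in [6, 7]  -> 2 point(s)
  x = 7: RHS = 0, y in [0]  -> 1 point(s)
  x = 10: RHS = 12, y in [5, 8]  -> 2 point(s)
Affine points: 11. Add the point at infinity: total = 12.

#E(F_13) = 12


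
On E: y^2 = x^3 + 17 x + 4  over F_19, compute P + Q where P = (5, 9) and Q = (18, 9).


P != Q, so use the chord formula.
s = (y2 - y1) / (x2 - x1) = (0) / (13) mod 19 = 0
x3 = s^2 - x1 - x2 mod 19 = 0^2 - 5 - 18 = 15
y3 = s (x1 - x3) - y1 mod 19 = 0 * (5 - 15) - 9 = 10

P + Q = (15, 10)


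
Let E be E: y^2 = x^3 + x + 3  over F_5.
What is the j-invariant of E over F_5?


Delta = -16(4 a^3 + 27 b^2) mod 5 = 3
-1728 * (4 a)^3 = -1728 * (4*1)^3 mod 5 = 3
j = 3 * 3^(-1) mod 5 = 1

j = 1 (mod 5)


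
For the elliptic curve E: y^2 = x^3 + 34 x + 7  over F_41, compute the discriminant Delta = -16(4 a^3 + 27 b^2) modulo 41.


4 a^3 + 27 b^2 = 4*34^3 + 27*7^2 = 157216 + 1323 = 158539
Delta = -16 * (158539) = -2536624
Delta mod 41 = 5

Delta = 5 (mod 41)


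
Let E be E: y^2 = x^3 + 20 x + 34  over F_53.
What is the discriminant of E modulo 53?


4 a^3 + 27 b^2 = 4*20^3 + 27*34^2 = 32000 + 31212 = 63212
Delta = -16 * (63212) = -1011392
Delta mod 53 = 7

Delta = 7 (mod 53)


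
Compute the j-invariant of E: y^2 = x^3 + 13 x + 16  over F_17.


Delta = -16(4 a^3 + 27 b^2) mod 17 = 9
-1728 * (4 a)^3 = -1728 * (4*13)^3 mod 17 = 6
j = 6 * 9^(-1) mod 17 = 12

j = 12 (mod 17)


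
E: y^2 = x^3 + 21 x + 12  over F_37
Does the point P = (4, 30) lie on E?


Check whether y^2 = x^3 + 21 x + 12 (mod 37) for (x, y) = (4, 30).
LHS: y^2 = 30^2 mod 37 = 12
RHS: x^3 + 21 x + 12 = 4^3 + 21*4 + 12 mod 37 = 12
LHS = RHS

Yes, on the curve


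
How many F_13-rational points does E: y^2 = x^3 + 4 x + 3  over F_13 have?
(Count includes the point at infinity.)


For each x in F_13, count y with y^2 = x^3 + 4 x + 3 mod 13:
  x = 0: RHS = 3, y in [4, 9]  -> 2 point(s)
  x = 3: RHS = 3, y in [4, 9]  -> 2 point(s)
  x = 6: RHS = 9, y in [3, 10]  -> 2 point(s)
  x = 7: RHS = 10, y in [6, 7]  -> 2 point(s)
  x = 8: RHS = 1, y in [1, 12]  -> 2 point(s)
  x = 9: RHS = 1, y in [1, 12]  -> 2 point(s)
  x = 10: RHS = 3, y in [4, 9]  -> 2 point(s)
  x = 11: RHS = 0, y in [0]  -> 1 point(s)
Affine points: 15. Add the point at infinity: total = 16.

#E(F_13) = 16


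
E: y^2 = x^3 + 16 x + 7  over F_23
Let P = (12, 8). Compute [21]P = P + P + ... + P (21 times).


k = 21 = 10101_2 (binary, LSB first: 10101)
Double-and-add from P = (12, 8):
  bit 0 = 1: acc = O + (12, 8) = (12, 8)
  bit 1 = 0: acc unchanged = (12, 8)
  bit 2 = 1: acc = (12, 8) + (2, 1) = (18, 20)
  bit 3 = 0: acc unchanged = (18, 20)
  bit 4 = 1: acc = (18, 20) + (9, 11) = (20, 1)

21P = (20, 1)


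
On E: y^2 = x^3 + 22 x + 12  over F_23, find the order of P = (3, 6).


Compute successive multiples of P until we hit O:
  1P = (3, 6)
  2P = (7, 16)
  3P = (2, 8)
  4P = (22, 9)
  5P = (0, 9)
  6P = (21, 12)
  7P = (17, 20)
  8P = (4, 16)
  ... (continuing to 23P)
  23P = O

ord(P) = 23


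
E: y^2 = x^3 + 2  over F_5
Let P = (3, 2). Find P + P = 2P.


Doubling: s = (3 x1^2 + a) / (2 y1)
s = (3*3^2 + 0) / (2*2) mod 5 = 3
x3 = s^2 - 2 x1 mod 5 = 3^2 - 2*3 = 3
y3 = s (x1 - x3) - y1 mod 5 = 3 * (3 - 3) - 2 = 3

2P = (3, 3)


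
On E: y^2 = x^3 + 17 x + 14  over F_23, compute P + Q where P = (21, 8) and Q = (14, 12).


P != Q, so use the chord formula.
s = (y2 - y1) / (x2 - x1) = (4) / (16) mod 23 = 6
x3 = s^2 - x1 - x2 mod 23 = 6^2 - 21 - 14 = 1
y3 = s (x1 - x3) - y1 mod 23 = 6 * (21 - 1) - 8 = 20

P + Q = (1, 20)


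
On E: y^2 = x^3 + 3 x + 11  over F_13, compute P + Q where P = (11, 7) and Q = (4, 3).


P != Q, so use the chord formula.
s = (y2 - y1) / (x2 - x1) = (9) / (6) mod 13 = 8
x3 = s^2 - x1 - x2 mod 13 = 8^2 - 11 - 4 = 10
y3 = s (x1 - x3) - y1 mod 13 = 8 * (11 - 10) - 7 = 1

P + Q = (10, 1)


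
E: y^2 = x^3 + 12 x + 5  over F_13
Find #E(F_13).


For each x in F_13, count y with y^2 = x^3 + 12 x + 5 mod 13:
  x = 3: RHS = 3, y in [4, 9]  -> 2 point(s)
  x = 4: RHS = 0, y in [0]  -> 1 point(s)
  x = 7: RHS = 3, y in [4, 9]  -> 2 point(s)
  x = 9: RHS = 10, y in [6, 7]  -> 2 point(s)
  x = 11: RHS = 12, y in [5, 8]  -> 2 point(s)
Affine points: 9. Add the point at infinity: total = 10.

#E(F_13) = 10


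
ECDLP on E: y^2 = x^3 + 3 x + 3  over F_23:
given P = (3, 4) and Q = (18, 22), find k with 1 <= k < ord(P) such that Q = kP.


Enumerate multiples of P until we hit Q = (18, 22):
  1P = (3, 4)
  2P = (21, 9)
  3P = (0, 16)
  4P = (13, 13)
  5P = (20, 6)
  6P = (18, 1)
  7P = (14, 12)
  8P = (9, 0)
  9P = (14, 11)
  10P = (18, 22)
Match found at i = 10.

k = 10


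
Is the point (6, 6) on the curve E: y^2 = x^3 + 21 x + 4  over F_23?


Check whether y^2 = x^3 + 21 x + 4 (mod 23) for (x, y) = (6, 6).
LHS: y^2 = 6^2 mod 23 = 13
RHS: x^3 + 21 x + 4 = 6^3 + 21*6 + 4 mod 23 = 1
LHS != RHS

No, not on the curve


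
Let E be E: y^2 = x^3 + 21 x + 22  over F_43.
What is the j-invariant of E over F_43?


Delta = -16(4 a^3 + 27 b^2) mod 43 = 29
-1728 * (4 a)^3 = -1728 * (4*21)^3 mod 43 = 21
j = 21 * 29^(-1) mod 43 = 20

j = 20 (mod 43)


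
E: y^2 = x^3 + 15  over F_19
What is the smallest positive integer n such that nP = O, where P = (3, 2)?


Compute successive multiples of P until we hit O:
  1P = (3, 2)
  2P = (17, 8)
  3P = (5, 8)
  4P = (1, 4)
  5P = (16, 11)
  6P = (7, 4)
  7P = (14, 2)
  8P = (2, 17)
  ... (continuing to 19P)
  19P = O

ord(P) = 19


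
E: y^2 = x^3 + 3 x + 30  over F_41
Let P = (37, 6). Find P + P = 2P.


Doubling: s = (3 x1^2 + a) / (2 y1)
s = (3*37^2 + 3) / (2*6) mod 41 = 35
x3 = s^2 - 2 x1 mod 41 = 35^2 - 2*37 = 3
y3 = s (x1 - x3) - y1 mod 41 = 35 * (37 - 3) - 6 = 36

2P = (3, 36)


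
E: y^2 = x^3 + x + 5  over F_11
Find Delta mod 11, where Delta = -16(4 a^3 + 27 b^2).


4 a^3 + 27 b^2 = 4*1^3 + 27*5^2 = 4 + 675 = 679
Delta = -16 * (679) = -10864
Delta mod 11 = 4

Delta = 4 (mod 11)


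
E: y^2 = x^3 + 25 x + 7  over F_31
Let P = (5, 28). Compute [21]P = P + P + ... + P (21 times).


k = 21 = 10101_2 (binary, LSB first: 10101)
Double-and-add from P = (5, 28):
  bit 0 = 1: acc = O + (5, 28) = (5, 28)
  bit 1 = 0: acc unchanged = (5, 28)
  bit 2 = 1: acc = (5, 28) + (16, 15) = (26, 25)
  bit 3 = 0: acc unchanged = (26, 25)
  bit 4 = 1: acc = (26, 25) + (23, 15) = (0, 10)

21P = (0, 10)


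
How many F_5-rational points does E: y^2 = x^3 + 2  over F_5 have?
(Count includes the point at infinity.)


For each x in F_5, count y with y^2 = x^3 + 0 x + 2 mod 5:
  x = 2: RHS = 0, y in [0]  -> 1 point(s)
  x = 3: RHS = 4, y in [2, 3]  -> 2 point(s)
  x = 4: RHS = 1, y in [1, 4]  -> 2 point(s)
Affine points: 5. Add the point at infinity: total = 6.

#E(F_5) = 6


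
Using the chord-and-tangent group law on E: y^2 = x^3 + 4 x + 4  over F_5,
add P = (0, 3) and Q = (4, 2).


P != Q, so use the chord formula.
s = (y2 - y1) / (x2 - x1) = (4) / (4) mod 5 = 1
x3 = s^2 - x1 - x2 mod 5 = 1^2 - 0 - 4 = 2
y3 = s (x1 - x3) - y1 mod 5 = 1 * (0 - 2) - 3 = 0

P + Q = (2, 0)


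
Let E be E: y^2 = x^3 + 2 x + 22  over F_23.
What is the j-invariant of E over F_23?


Delta = -16(4 a^3 + 27 b^2) mod 23 = 22
-1728 * (4 a)^3 = -1728 * (4*2)^3 mod 23 = 5
j = 5 * 22^(-1) mod 23 = 18

j = 18 (mod 23)


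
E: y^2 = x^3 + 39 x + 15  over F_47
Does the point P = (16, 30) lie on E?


Check whether y^2 = x^3 + 39 x + 15 (mod 47) for (x, y) = (16, 30).
LHS: y^2 = 30^2 mod 47 = 7
RHS: x^3 + 39 x + 15 = 16^3 + 39*16 + 15 mod 47 = 35
LHS != RHS

No, not on the curve


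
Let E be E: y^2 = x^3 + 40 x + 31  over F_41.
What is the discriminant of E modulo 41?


4 a^3 + 27 b^2 = 4*40^3 + 27*31^2 = 256000 + 25947 = 281947
Delta = -16 * (281947) = -4511152
Delta mod 41 = 37

Delta = 37 (mod 41)


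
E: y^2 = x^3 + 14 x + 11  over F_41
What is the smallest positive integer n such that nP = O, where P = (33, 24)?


Compute successive multiples of P until we hit O:
  1P = (33, 24)
  2P = (11, 26)
  3P = (17, 23)
  4P = (28, 25)
  5P = (3, 11)
  6P = (23, 35)
  7P = (35, 11)
  8P = (5, 40)
  ... (continuing to 17P)
  17P = O

ord(P) = 17


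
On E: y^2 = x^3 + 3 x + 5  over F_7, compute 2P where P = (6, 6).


Doubling: s = (3 x1^2 + a) / (2 y1)
s = (3*6^2 + 3) / (2*6) mod 7 = 4
x3 = s^2 - 2 x1 mod 7 = 4^2 - 2*6 = 4
y3 = s (x1 - x3) - y1 mod 7 = 4 * (6 - 4) - 6 = 2

2P = (4, 2)


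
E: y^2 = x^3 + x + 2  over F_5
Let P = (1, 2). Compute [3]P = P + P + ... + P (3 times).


k = 3 = 11_2 (binary, LSB first: 11)
Double-and-add from P = (1, 2):
  bit 0 = 1: acc = O + (1, 2) = (1, 2)
  bit 1 = 1: acc = (1, 2) + (4, 0) = (1, 3)

3P = (1, 3)


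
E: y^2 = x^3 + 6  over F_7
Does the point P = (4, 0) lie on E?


Check whether y^2 = x^3 + 0 x + 6 (mod 7) for (x, y) = (4, 0).
LHS: y^2 = 0^2 mod 7 = 0
RHS: x^3 + 0 x + 6 = 4^3 + 0*4 + 6 mod 7 = 0
LHS = RHS

Yes, on the curve


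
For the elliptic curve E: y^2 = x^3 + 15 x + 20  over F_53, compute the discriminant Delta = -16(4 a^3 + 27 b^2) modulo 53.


4 a^3 + 27 b^2 = 4*15^3 + 27*20^2 = 13500 + 10800 = 24300
Delta = -16 * (24300) = -388800
Delta mod 53 = 8

Delta = 8 (mod 53)


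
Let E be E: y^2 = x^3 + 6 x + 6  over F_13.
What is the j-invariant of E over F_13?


Delta = -16(4 a^3 + 27 b^2) mod 13 = 4
-1728 * (4 a)^3 = -1728 * (4*6)^3 mod 13 = 5
j = 5 * 4^(-1) mod 13 = 11

j = 11 (mod 13)


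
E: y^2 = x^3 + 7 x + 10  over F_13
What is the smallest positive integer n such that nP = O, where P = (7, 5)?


Compute successive multiples of P until we hit O:
  1P = (7, 5)
  2P = (11, 1)
  3P = (9, 10)
  4P = (0, 6)
  5P = (10, 1)
  6P = (5, 1)
  7P = (5, 12)
  8P = (10, 12)
  ... (continuing to 13P)
  13P = O

ord(P) = 13


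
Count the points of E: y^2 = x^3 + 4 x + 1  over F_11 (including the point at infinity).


For each x in F_11, count y with y^2 = x^3 + 4 x + 1 mod 11:
  x = 0: RHS = 1, y in [1, 10]  -> 2 point(s)
  x = 4: RHS = 4, y in [2, 9]  -> 2 point(s)
  x = 5: RHS = 3, y in [5, 6]  -> 2 point(s)
  x = 7: RHS = 9, y in [3, 8]  -> 2 point(s)
Affine points: 8. Add the point at infinity: total = 9.

#E(F_11) = 9


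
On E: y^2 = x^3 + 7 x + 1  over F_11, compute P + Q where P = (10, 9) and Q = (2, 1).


P != Q, so use the chord formula.
s = (y2 - y1) / (x2 - x1) = (3) / (3) mod 11 = 1
x3 = s^2 - x1 - x2 mod 11 = 1^2 - 10 - 2 = 0
y3 = s (x1 - x3) - y1 mod 11 = 1 * (10 - 0) - 9 = 1

P + Q = (0, 1)


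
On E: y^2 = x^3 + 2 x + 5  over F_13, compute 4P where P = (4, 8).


k = 4 = 100_2 (binary, LSB first: 001)
Double-and-add from P = (4, 8):
  bit 0 = 0: acc unchanged = O
  bit 1 = 0: acc unchanged = O
  bit 2 = 1: acc = O + (4, 8) = (4, 8)

4P = (4, 8)


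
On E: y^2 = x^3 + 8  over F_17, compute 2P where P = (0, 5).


Doubling: s = (3 x1^2 + a) / (2 y1)
s = (3*0^2 + 0) / (2*5) mod 17 = 0
x3 = s^2 - 2 x1 mod 17 = 0^2 - 2*0 = 0
y3 = s (x1 - x3) - y1 mod 17 = 0 * (0 - 0) - 5 = 12

2P = (0, 12)


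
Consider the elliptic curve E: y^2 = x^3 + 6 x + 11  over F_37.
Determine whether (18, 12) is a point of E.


Check whether y^2 = x^3 + 6 x + 11 (mod 37) for (x, y) = (18, 12).
LHS: y^2 = 12^2 mod 37 = 33
RHS: x^3 + 6 x + 11 = 18^3 + 6*18 + 11 mod 37 = 31
LHS != RHS

No, not on the curve


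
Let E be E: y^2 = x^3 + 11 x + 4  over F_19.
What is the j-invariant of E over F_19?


Delta = -16(4 a^3 + 27 b^2) mod 19 = 16
-1728 * (4 a)^3 = -1728 * (4*11)^3 mod 19 = 7
j = 7 * 16^(-1) mod 19 = 4

j = 4 (mod 19)


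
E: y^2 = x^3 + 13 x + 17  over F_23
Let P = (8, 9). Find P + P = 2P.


Doubling: s = (3 x1^2 + a) / (2 y1)
s = (3*8^2 + 13) / (2*9) mod 23 = 5
x3 = s^2 - 2 x1 mod 23 = 5^2 - 2*8 = 9
y3 = s (x1 - x3) - y1 mod 23 = 5 * (8 - 9) - 9 = 9

2P = (9, 9)


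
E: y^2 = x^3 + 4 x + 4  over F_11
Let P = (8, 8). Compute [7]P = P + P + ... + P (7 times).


k = 7 = 111_2 (binary, LSB first: 111)
Double-and-add from P = (8, 8):
  bit 0 = 1: acc = O + (8, 8) = (8, 8)
  bit 1 = 1: acc = (8, 8) + (0, 2) = (7, 1)
  bit 2 = 1: acc = (7, 1) + (1, 8) = (1, 3)

7P = (1, 3)


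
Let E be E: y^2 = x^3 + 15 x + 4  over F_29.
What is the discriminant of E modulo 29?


4 a^3 + 27 b^2 = 4*15^3 + 27*4^2 = 13500 + 432 = 13932
Delta = -16 * (13932) = -222912
Delta mod 29 = 11

Delta = 11 (mod 29)


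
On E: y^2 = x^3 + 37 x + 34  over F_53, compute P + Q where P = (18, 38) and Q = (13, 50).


P != Q, so use the chord formula.
s = (y2 - y1) / (x2 - x1) = (12) / (48) mod 53 = 40
x3 = s^2 - x1 - x2 mod 53 = 40^2 - 18 - 13 = 32
y3 = s (x1 - x3) - y1 mod 53 = 40 * (18 - 32) - 38 = 38

P + Q = (32, 38)


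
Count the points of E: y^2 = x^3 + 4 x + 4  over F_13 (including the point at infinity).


For each x in F_13, count y with y^2 = x^3 + 4 x + 4 mod 13:
  x = 0: RHS = 4, y in [2, 11]  -> 2 point(s)
  x = 1: RHS = 9, y in [3, 10]  -> 2 point(s)
  x = 3: RHS = 4, y in [2, 11]  -> 2 point(s)
  x = 6: RHS = 10, y in [6, 7]  -> 2 point(s)
  x = 10: RHS = 4, y in [2, 11]  -> 2 point(s)
  x = 11: RHS = 1, y in [1, 12]  -> 2 point(s)
  x = 12: RHS = 12, y in [5, 8]  -> 2 point(s)
Affine points: 14. Add the point at infinity: total = 15.

#E(F_13) = 15


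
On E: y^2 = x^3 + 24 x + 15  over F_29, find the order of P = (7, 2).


Compute successive multiples of P until we hit O:
  1P = (7, 2)
  2P = (21, 23)
  3P = (25, 0)
  4P = (21, 6)
  5P = (7, 27)
  6P = O

ord(P) = 6


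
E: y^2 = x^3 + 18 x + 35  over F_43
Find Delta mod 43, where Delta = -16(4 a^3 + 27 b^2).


4 a^3 + 27 b^2 = 4*18^3 + 27*35^2 = 23328 + 33075 = 56403
Delta = -16 * (56403) = -902448
Delta mod 43 = 36

Delta = 36 (mod 43)


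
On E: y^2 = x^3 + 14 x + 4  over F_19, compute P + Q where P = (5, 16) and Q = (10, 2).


P != Q, so use the chord formula.
s = (y2 - y1) / (x2 - x1) = (5) / (5) mod 19 = 1
x3 = s^2 - x1 - x2 mod 19 = 1^2 - 5 - 10 = 5
y3 = s (x1 - x3) - y1 mod 19 = 1 * (5 - 5) - 16 = 3

P + Q = (5, 3)


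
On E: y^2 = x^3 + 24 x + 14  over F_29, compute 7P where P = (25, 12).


k = 7 = 111_2 (binary, LSB first: 111)
Double-and-add from P = (25, 12):
  bit 0 = 1: acc = O + (25, 12) = (25, 12)
  bit 1 = 1: acc = (25, 12) + (17, 12) = (16, 17)
  bit 2 = 1: acc = (16, 17) + (8, 14) = (21, 21)

7P = (21, 21)


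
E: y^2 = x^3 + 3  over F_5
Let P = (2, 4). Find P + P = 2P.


Doubling: s = (3 x1^2 + a) / (2 y1)
s = (3*2^2 + 0) / (2*4) mod 5 = 4
x3 = s^2 - 2 x1 mod 5 = 4^2 - 2*2 = 2
y3 = s (x1 - x3) - y1 mod 5 = 4 * (2 - 2) - 4 = 1

2P = (2, 1)


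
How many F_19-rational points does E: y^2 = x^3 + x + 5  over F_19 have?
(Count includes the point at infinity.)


For each x in F_19, count y with y^2 = x^3 + 1 x + 5 mod 19:
  x = 0: RHS = 5, y in [9, 10]  -> 2 point(s)
  x = 1: RHS = 7, y in [8, 11]  -> 2 point(s)
  x = 3: RHS = 16, y in [4, 15]  -> 2 point(s)
  x = 4: RHS = 16, y in [4, 15]  -> 2 point(s)
  x = 11: RHS = 17, y in [6, 13]  -> 2 point(s)
  x = 12: RHS = 16, y in [4, 15]  -> 2 point(s)
  x = 13: RHS = 11, y in [7, 12]  -> 2 point(s)
Affine points: 14. Add the point at infinity: total = 15.

#E(F_19) = 15


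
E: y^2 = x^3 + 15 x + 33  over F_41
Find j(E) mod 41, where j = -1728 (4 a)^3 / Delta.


Delta = -16(4 a^3 + 27 b^2) mod 41 = 15
-1728 * (4 a)^3 = -1728 * (4*15)^3 mod 41 = 10
j = 10 * 15^(-1) mod 41 = 28

j = 28 (mod 41)


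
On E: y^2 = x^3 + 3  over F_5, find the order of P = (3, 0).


Compute successive multiples of P until we hit O:
  1P = (3, 0)
  2P = O

ord(P) = 2


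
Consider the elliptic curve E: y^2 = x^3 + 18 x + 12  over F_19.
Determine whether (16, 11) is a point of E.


Check whether y^2 = x^3 + 18 x + 12 (mod 19) for (x, y) = (16, 11).
LHS: y^2 = 11^2 mod 19 = 7
RHS: x^3 + 18 x + 12 = 16^3 + 18*16 + 12 mod 19 = 7
LHS = RHS

Yes, on the curve


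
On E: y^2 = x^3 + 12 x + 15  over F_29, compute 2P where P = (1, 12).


Doubling: s = (3 x1^2 + a) / (2 y1)
s = (3*1^2 + 12) / (2*12) mod 29 = 26
x3 = s^2 - 2 x1 mod 29 = 26^2 - 2*1 = 7
y3 = s (x1 - x3) - y1 mod 29 = 26 * (1 - 7) - 12 = 6

2P = (7, 6)


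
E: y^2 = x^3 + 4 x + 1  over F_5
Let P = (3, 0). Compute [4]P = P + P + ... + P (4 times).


k = 4 = 100_2 (binary, LSB first: 001)
Double-and-add from P = (3, 0):
  bit 0 = 0: acc unchanged = O
  bit 1 = 0: acc unchanged = O
  bit 2 = 1: acc = O + O = O

4P = O


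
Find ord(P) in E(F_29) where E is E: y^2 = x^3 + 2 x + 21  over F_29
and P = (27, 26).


Compute successive multiples of P until we hit O:
  1P = (27, 26)
  2P = (3, 5)
  3P = (12, 27)
  4P = (23, 24)
  5P = (1, 16)
  6P = (25, 6)
  7P = (19, 25)
  8P = (17, 26)
  ... (continuing to 29P)
  29P = O

ord(P) = 29


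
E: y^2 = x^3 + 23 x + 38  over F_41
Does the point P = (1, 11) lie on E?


Check whether y^2 = x^3 + 23 x + 38 (mod 41) for (x, y) = (1, 11).
LHS: y^2 = 11^2 mod 41 = 39
RHS: x^3 + 23 x + 38 = 1^3 + 23*1 + 38 mod 41 = 21
LHS != RHS

No, not on the curve


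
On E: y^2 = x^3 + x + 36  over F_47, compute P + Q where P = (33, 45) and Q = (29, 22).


P != Q, so use the chord formula.
s = (y2 - y1) / (x2 - x1) = (24) / (43) mod 47 = 41
x3 = s^2 - x1 - x2 mod 47 = 41^2 - 33 - 29 = 21
y3 = s (x1 - x3) - y1 mod 47 = 41 * (33 - 21) - 45 = 24

P + Q = (21, 24)


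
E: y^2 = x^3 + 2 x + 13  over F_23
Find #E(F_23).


For each x in F_23, count y with y^2 = x^3 + 2 x + 13 mod 23:
  x = 0: RHS = 13, y in [6, 17]  -> 2 point(s)
  x = 1: RHS = 16, y in [4, 19]  -> 2 point(s)
  x = 2: RHS = 2, y in [5, 18]  -> 2 point(s)
  x = 3: RHS = 0, y in [0]  -> 1 point(s)
  x = 4: RHS = 16, y in [4, 19]  -> 2 point(s)
  x = 7: RHS = 2, y in [5, 18]  -> 2 point(s)
  x = 8: RHS = 12, y in [9, 14]  -> 2 point(s)
  x = 9: RHS = 1, y in [1, 22]  -> 2 point(s)
  x = 11: RHS = 9, y in [3, 20]  -> 2 point(s)
  x = 14: RHS = 2, y in [5, 18]  -> 2 point(s)
  x = 16: RHS = 1, y in [1, 22]  -> 2 point(s)
  x = 18: RHS = 16, y in [4, 19]  -> 2 point(s)
  x = 20: RHS = 3, y in [7, 16]  -> 2 point(s)
  x = 21: RHS = 1, y in [1, 22]  -> 2 point(s)
Affine points: 27. Add the point at infinity: total = 28.

#E(F_23) = 28
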